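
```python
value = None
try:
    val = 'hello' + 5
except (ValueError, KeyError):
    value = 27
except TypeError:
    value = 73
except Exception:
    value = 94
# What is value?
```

Step-by-step execution trace:
1. `val = 'hello' + 5` raises TypeError.
2. `except (ValueError, KeyError)` does not match TypeError; skipped.
3. `except TypeError` matches (exact type match) → value = 73.
4. `except Exception` is not reached.
Result: 73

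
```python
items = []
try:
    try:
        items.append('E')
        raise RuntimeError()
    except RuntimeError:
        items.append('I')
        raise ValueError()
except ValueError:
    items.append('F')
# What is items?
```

Step-by-step execution trace:
1. Inner try: `items.append('E')` → items = ['E'].
2. `raise RuntimeError()` raises RuntimeError.
3. Inner `except RuntimeError` matches → `items.append('I')` → items = ['E', 'I'].
4. `raise ValueError()` raises ValueError; propagates to outer try.
5. Outer `except ValueError` matches → `items.append('F')` → items = ['E', 'I', 'F'].
Result: ['E', 'I', 'F']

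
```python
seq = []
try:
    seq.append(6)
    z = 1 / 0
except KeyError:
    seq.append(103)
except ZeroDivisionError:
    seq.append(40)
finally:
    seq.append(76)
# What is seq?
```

Step-by-step execution trace:
1. try: `seq.append(6)` → seq = [6].
2. `z = 1 / 0` raises ZeroDivisionError.
3. `except KeyError` does not match ZeroDivisionError; skipped.
4. `except ZeroDivisionError` matches → `seq.append(40)` → seq = [6, 40].
5. finally always runs: `seq.append(76)` → seq = [6, 40, 76].
Result: [6, 40, 76]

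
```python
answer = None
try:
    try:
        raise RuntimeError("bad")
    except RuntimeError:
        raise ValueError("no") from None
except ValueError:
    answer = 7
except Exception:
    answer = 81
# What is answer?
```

Step-by-step execution trace:
1. Inner try raises RuntimeError; inner `except RuntimeError` catches it.
2. `raise ValueError(...) from None` raises ValueError (from None suppresses __context__, but the active exception is still ValueError).
3. Outer `except ValueError` matches → answer = 7.
4. `except Exception` is not reached.
Result: 7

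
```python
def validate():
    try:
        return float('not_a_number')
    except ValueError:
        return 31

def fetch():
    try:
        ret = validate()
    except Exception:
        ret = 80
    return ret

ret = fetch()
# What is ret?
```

Step-by-step execution trace:
1. `fetch()` calls `validate()`.
2. In validate: `float('not_a_number')` raises ValueError; `except ValueError` catches it → returns 31.
3. In fetch: `ret = validate()` → ret = 31. No exception reaches fetch.
4. `except Exception` is skipped; fetch returns 31.
5. ret = 31.
Result: 31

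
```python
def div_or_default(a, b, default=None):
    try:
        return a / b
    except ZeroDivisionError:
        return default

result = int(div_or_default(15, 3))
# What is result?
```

Step-by-step execution trace:
1. `div_or_default(15, 3)` enters try: `return 15 / 3` → returns 5.0. No exception raised.
2. `except ZeroDivisionError` is skipped.
3. `int(5.0)` → 5 → result = 5.
Result: 5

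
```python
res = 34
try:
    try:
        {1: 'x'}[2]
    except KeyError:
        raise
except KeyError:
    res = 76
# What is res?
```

Step-by-step execution trace:
1. Inner try: `{1: 'x'}[2]` raises KeyError.
2. Inner `except KeyError` matches; bare `raise` re-raises the same KeyError.
3. Outer `except KeyError` matches → res = 76.
Result: 76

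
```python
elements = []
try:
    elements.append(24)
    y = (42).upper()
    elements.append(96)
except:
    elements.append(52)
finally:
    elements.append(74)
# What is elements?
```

Step-by-step execution trace:
1. try: `elements.append(24)` → elements = [24].
2. `y = (42).upper()` raises AttributeError; `elements.append(96)` is not reached.
3. bare `except` matches → `elements.append(52)` → elements = [24, 52].
4. finally always runs: `elements.append(74)` → elements = [24, 52, 74].
Result: [24, 52, 74]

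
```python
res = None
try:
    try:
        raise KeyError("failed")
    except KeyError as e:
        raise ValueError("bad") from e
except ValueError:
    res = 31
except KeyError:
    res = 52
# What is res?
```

Step-by-step execution trace:
1. Inner try raises KeyError; inner `except KeyError as e` catches it.
2. `raise ValueError(...) from e` raises ValueError (KeyError is attached as __cause__, but only ValueError is active).
3. Outer `except ValueError` matches → res = 31.
4. `except KeyError` is not reached.
Result: 31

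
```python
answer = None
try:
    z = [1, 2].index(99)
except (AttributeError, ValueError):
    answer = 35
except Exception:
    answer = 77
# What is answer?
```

Step-by-step execution trace:
1. `z = [1, 2].index(99)` raises ValueError.
2. `except (AttributeError, ValueError)` matches (ValueError is in the tuple) → answer = 35.
3. `except Exception` is not reached.
Result: 35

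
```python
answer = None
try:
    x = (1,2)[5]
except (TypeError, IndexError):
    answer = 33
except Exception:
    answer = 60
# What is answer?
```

Step-by-step execution trace:
1. `x = (1,2)[5]` raises IndexError.
2. `except (TypeError, IndexError)` matches (IndexError is in the tuple) → answer = 33.
3. `except Exception` is not reached.
Result: 33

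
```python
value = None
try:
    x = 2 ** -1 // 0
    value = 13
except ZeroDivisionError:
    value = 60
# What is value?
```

Step-by-step execution trace:
1. `x = 2 ** -1 // 0` raises ZeroDivisionError.
2. `value = 13` is not reached.
3. `except ZeroDivisionError` matches → value = 60.
Result: 60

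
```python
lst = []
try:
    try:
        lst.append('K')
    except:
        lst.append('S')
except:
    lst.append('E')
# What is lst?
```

Step-by-step execution trace:
1. Inner try: `lst.append('K')` → lst = ['K']. No exception raised.
2. Inner `except` is skipped.
3. Inner try completes normally; outer `except` is skipped.
Result: ['K']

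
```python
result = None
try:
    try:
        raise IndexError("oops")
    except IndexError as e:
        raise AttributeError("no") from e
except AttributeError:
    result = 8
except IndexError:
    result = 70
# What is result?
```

Step-by-step execution trace:
1. Inner try raises IndexError; inner `except IndexError as e` catches it.
2. `raise AttributeError(...) from e` raises AttributeError (IndexError is attached as __cause__, but only AttributeError is active).
3. Outer `except AttributeError` matches → result = 8.
4. `except IndexError` is not reached.
Result: 8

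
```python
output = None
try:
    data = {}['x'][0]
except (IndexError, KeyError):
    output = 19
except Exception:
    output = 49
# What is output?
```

Step-by-step execution trace:
1. `data = {}['x'][0]` raises KeyError.
2. `except (IndexError, KeyError)` matches (KeyError is in the tuple) → output = 19.
3. `except Exception` is not reached.
Result: 19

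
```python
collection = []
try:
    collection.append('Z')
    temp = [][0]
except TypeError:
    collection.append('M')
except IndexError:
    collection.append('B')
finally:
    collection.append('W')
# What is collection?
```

Step-by-step execution trace:
1. try: `collection.append('Z')` → collection = ['Z'].
2. `temp = [][0]` raises IndexError.
3. `except TypeError` does not match IndexError; skipped.
4. `except IndexError` matches → `collection.append('B')` → collection = ['Z', 'B'].
5. finally always runs: `collection.append('W')` → collection = ['Z', 'B', 'W'].
Result: ['Z', 'B', 'W']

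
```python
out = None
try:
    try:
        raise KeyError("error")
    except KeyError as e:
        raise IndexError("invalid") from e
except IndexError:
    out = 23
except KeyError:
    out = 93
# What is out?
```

Step-by-step execution trace:
1. Inner try raises KeyError; inner `except KeyError as e` catches it.
2. `raise IndexError(...) from e` raises IndexError (KeyError is attached as __cause__, but only IndexError is active).
3. Outer `except IndexError` matches → out = 23.
4. `except KeyError` is not reached.
Result: 23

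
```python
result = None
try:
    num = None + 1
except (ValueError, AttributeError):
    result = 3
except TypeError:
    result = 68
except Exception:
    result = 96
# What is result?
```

Step-by-step execution trace:
1. `num = None + 1` raises TypeError.
2. `except (ValueError, AttributeError)` does not match TypeError; skipped.
3. `except TypeError` matches (exact type match) → result = 68.
4. `except Exception` is not reached.
Result: 68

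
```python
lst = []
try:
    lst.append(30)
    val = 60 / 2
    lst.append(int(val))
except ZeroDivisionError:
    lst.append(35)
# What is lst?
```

Step-by-step execution trace:
1. try: `lst.append(30)` → lst = [30].
2. `val = 60 / 2` → val = 30.0. No exception raised.
3. `lst.append(int(val))` → lst = [30, 30].
4. `except ZeroDivisionError` is skipped (no exception was raised).
Result: [30, 30]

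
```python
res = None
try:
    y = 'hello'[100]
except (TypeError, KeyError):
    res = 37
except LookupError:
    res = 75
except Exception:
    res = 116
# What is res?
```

Step-by-step execution trace:
1. `y = 'hello'[100]` raises IndexError.
2. `except (TypeError, KeyError)` does not match IndexError; skipped.
3. `except LookupError` matches (IndexError is a subclass of LookupError) → res = 75.
4. `except Exception` is not reached.
Result: 75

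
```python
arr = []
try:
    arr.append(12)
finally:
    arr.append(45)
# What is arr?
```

Step-by-step execution trace:
1. try: `arr.append(12)` → arr = [12].
2. The try body completes without raising.
3. finally always runs: `arr.append(45)` → arr = [12, 45].
Result: [12, 45]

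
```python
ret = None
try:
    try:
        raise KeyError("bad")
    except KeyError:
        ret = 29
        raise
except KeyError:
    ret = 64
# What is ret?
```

Step-by-step execution trace:
1. Inner try: `raise KeyError("bad")` raises KeyError.
2. Inner `except KeyError` matches → ret = 29.
3. bare `raise` re-raises the same KeyError.
4. Outer `except KeyError` matches → ret = 64.
Result: 64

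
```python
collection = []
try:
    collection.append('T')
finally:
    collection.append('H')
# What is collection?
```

Step-by-step execution trace:
1. try: `collection.append('T')` → collection = ['T'].
2. The try body completes without raising.
3. finally always runs: `collection.append('H')` → collection = ['T', 'H'].
Result: ['T', 'H']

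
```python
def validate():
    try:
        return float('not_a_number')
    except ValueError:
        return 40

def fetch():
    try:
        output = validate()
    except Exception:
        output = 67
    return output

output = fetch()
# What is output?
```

Step-by-step execution trace:
1. `fetch()` calls `validate()`.
2. In validate: `float('not_a_number')` raises ValueError; `except ValueError` catches it → returns 40.
3. In fetch: `output = validate()` → output = 40. No exception reaches fetch.
4. `except Exception` is skipped; fetch returns 40.
5. output = 40.
Result: 40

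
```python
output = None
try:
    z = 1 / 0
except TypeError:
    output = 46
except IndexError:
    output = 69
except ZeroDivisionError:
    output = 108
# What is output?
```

Step-by-step execution trace:
1. `z = 1 / 0` raises ZeroDivisionError.
2. `except TypeError` does not match ZeroDivisionError; skipped.
3. `except IndexError` does not match ZeroDivisionError; skipped.
4. `except ZeroDivisionError` matches → output = 108.
Result: 108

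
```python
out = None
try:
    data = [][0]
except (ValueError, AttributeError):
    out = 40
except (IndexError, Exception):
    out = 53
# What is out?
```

Step-by-step execution trace:
1. `data = [][0]` raises IndexError.
2. `except (ValueError, AttributeError)` does not match IndexError; skipped.
3. `except (IndexError, Exception)` matches (IndexError is in the tuple) → out = 53.
Result: 53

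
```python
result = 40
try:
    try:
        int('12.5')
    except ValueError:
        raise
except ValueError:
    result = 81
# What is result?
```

Step-by-step execution trace:
1. Inner try: `int('12.5')` raises ValueError.
2. Inner `except ValueError` matches; bare `raise` re-raises the same ValueError.
3. Outer `except ValueError` matches → result = 81.
Result: 81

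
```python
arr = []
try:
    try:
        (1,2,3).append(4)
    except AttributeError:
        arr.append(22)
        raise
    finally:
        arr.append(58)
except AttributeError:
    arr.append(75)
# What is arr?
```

Step-by-step execution trace:
1. Inner try: `(1,2,3).append(4)` raises AttributeError.
2. Inner `except AttributeError` matches → `arr.append(22)` → arr = [22].
3. bare `raise` re-raises AttributeError.
4. Inner `finally` runs during unwinding: `arr.append(58)` → arr = [22, 58].
5. Outer `except AttributeError` matches → `arr.append(75)` → arr = [22, 58, 75].
Result: [22, 58, 75]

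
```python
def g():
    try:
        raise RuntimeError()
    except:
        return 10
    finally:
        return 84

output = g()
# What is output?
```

Step-by-step execution trace:
1. `g()` enters try: `raise RuntimeError()` raises RuntimeError.
2. bare `except` matches → `return 10` sets pending return value 10.
3. Before returning, `finally: return 84` runs and overrides the pending return.
4. g() returns 84 → output = 84.
Result: 84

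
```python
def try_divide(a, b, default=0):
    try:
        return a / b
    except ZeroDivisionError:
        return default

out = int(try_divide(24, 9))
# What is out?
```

Step-by-step execution trace:
1. `try_divide(24, 9)` enters try: `return 24 / 9` → returns 2.6666666666666665. No exception raised.
2. `except ZeroDivisionError` is skipped.
3. `int(2.6666666666666665)` → 2 → out = 2.
Result: 2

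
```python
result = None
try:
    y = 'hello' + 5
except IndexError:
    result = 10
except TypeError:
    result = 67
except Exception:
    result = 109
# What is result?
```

Step-by-step execution trace:
1. `y = 'hello' + 5` raises TypeError.
2. `except IndexError` does not match TypeError; skipped.
3. `except TypeError` matches → result = 67.
4. Remaining except clauses are skipped.
Result: 67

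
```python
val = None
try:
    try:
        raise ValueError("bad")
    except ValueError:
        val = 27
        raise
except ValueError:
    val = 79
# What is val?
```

Step-by-step execution trace:
1. Inner try: `raise ValueError("bad")` raises ValueError.
2. Inner `except ValueError` matches → val = 27.
3. bare `raise` re-raises the same ValueError.
4. Outer `except ValueError` matches → val = 79.
Result: 79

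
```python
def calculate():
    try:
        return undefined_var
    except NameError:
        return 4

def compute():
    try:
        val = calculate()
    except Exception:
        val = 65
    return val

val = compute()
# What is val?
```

Step-by-step execution trace:
1. `compute()` calls `calculate()`.
2. In calculate: `undefined_var` raises NameError; `except NameError` catches it → returns 4.
3. In compute: `val = calculate()` → val = 4. No exception reaches compute.
4. `except Exception` is skipped; compute returns 4.
5. val = 4.
Result: 4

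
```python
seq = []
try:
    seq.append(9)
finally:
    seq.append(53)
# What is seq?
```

Step-by-step execution trace:
1. try: `seq.append(9)` → seq = [9].
2. The try body completes without raising.
3. finally always runs: `seq.append(53)` → seq = [9, 53].
Result: [9, 53]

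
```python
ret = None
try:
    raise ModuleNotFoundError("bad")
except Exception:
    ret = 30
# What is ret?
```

Step-by-step execution trace:
1. `raise ModuleNotFoundError(...)` raises ModuleNotFoundError.
2. `except Exception` matches (ModuleNotFoundError is a subclass of Exception) → ret = 30.
Result: 30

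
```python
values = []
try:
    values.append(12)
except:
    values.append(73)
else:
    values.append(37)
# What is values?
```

Step-by-step execution trace:
1. try: `values.append(12)` → values = [12]. No exception raised.
2. `except` is skipped.
3. `else` runs (try completed without exception): `values.append(37)` → values = [12, 37].
Result: [12, 37]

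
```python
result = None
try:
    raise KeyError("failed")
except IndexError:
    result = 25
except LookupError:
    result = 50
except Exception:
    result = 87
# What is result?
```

Step-by-step execution trace:
1. `raise KeyError(...)` raises KeyError.
2. `except IndexError` does not match (KeyError is not a subclass of IndexError); skipped.
3. `except LookupError` matches (KeyError is a subclass of LookupError) → result = 50.
4. `except Exception` is not reached.
Result: 50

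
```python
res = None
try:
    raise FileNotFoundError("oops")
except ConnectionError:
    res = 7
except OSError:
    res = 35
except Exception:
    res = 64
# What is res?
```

Step-by-step execution trace:
1. `raise FileNotFoundError(...)` raises FileNotFoundError.
2. `except ConnectionError` does not match (FileNotFoundError is not a subclass of ConnectionError); skipped.
3. `except OSError` matches (FileNotFoundError is a subclass of OSError) → res = 35.
4. `except Exception` is not reached.
Result: 35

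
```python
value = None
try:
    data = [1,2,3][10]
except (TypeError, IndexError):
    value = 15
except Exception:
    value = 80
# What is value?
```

Step-by-step execution trace:
1. `data = [1,2,3][10]` raises IndexError.
2. `except (TypeError, IndexError)` matches (IndexError is in the tuple) → value = 15.
3. `except Exception` is not reached.
Result: 15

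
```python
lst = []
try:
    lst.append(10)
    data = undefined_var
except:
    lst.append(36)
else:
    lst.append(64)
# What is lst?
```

Step-by-step execution trace:
1. try: `lst.append(10)` → lst = [10].
2. `data = undefined_var` raises NameError.
3. bare `except` matches → `lst.append(36)` → lst = [10, 36].
4. `else` is skipped (an exception was raised).
Result: [10, 36]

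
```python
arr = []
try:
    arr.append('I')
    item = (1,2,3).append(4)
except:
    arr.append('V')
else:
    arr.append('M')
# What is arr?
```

Step-by-step execution trace:
1. try: `arr.append('I')` → arr = ['I'].
2. `item = (1,2,3).append(4)` raises AttributeError.
3. bare `except` matches → `arr.append('V')` → arr = ['I', 'V'].
4. `else` is skipped (an exception was raised).
Result: ['I', 'V']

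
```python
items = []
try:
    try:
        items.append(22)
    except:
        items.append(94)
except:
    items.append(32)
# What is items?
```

Step-by-step execution trace:
1. Inner try: `items.append(22)` → items = [22]. No exception raised.
2. Inner `except` is skipped.
3. Inner try completes normally; outer `except` is skipped.
Result: [22]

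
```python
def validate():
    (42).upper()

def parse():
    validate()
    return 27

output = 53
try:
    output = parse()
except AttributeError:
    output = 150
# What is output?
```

Step-by-step execution trace:
1. output starts at 53.
2. try: `parse()` calls `validate()`.
3. `validate()` evaluates `(42).upper()`, which raises AttributeError; it propagates through parse (uncaught).
4. `return 27` in parse is not reached; the assignment to output does not complete.
5. `except AttributeError` matches → output = 150.
Result: 150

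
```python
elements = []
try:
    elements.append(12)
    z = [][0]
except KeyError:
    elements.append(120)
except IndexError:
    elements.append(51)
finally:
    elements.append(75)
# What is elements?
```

Step-by-step execution trace:
1. try: `elements.append(12)` → elements = [12].
2. `z = [][0]` raises IndexError.
3. `except KeyError` does not match IndexError; skipped.
4. `except IndexError` matches → `elements.append(51)` → elements = [12, 51].
5. finally always runs: `elements.append(75)` → elements = [12, 51, 75].
Result: [12, 51, 75]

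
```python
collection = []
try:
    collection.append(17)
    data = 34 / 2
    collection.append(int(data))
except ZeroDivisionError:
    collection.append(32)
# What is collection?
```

Step-by-step execution trace:
1. try: `collection.append(17)` → collection = [17].
2. `data = 34 / 2` → data = 17.0. No exception raised.
3. `collection.append(int(data))` → collection = [17, 17].
4. `except ZeroDivisionError` is skipped (no exception was raised).
Result: [17, 17]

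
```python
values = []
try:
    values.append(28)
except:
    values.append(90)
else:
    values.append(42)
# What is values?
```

Step-by-step execution trace:
1. try: `values.append(28)` → values = [28]. No exception raised.
2. `except` is skipped.
3. `else` runs (try completed without exception): `values.append(42)` → values = [28, 42].
Result: [28, 42]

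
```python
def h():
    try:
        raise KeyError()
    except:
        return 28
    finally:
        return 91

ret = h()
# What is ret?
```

Step-by-step execution trace:
1. `h()` enters try: `raise KeyError()` raises KeyError.
2. bare `except` matches → `return 28` sets pending return value 28.
3. Before returning, `finally: return 91` runs and overrides the pending return.
4. h() returns 91 → ret = 91.
Result: 91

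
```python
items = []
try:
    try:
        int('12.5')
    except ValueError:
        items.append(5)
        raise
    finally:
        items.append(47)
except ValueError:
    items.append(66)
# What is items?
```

Step-by-step execution trace:
1. Inner try: `int('12.5')` raises ValueError.
2. Inner `except ValueError` matches → `items.append(5)` → items = [5].
3. bare `raise` re-raises ValueError.
4. Inner `finally` runs during unwinding: `items.append(47)` → items = [5, 47].
5. Outer `except ValueError` matches → `items.append(66)` → items = [5, 47, 66].
Result: [5, 47, 66]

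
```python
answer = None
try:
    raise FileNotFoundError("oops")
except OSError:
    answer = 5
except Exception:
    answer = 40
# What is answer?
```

Step-by-step execution trace:
1. `raise FileNotFoundError(...)` raises FileNotFoundError.
2. `except OSError` matches (FileNotFoundError is a subclass of OSError) → answer = 5.
3. `except Exception` is not reached.
Result: 5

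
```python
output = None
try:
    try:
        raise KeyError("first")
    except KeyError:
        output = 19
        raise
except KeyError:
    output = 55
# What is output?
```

Step-by-step execution trace:
1. Inner try: `raise KeyError("first")` raises KeyError.
2. Inner `except KeyError` matches → output = 19.
3. bare `raise` re-raises the same KeyError.
4. Outer `except KeyError` matches → output = 55.
Result: 55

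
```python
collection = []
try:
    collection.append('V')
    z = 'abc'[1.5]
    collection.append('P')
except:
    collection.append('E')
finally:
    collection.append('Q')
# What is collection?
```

Step-by-step execution trace:
1. try: `collection.append('V')` → collection = ['V'].
2. `z = 'abc'[1.5]` raises TypeError; `collection.append('P')` is not reached.
3. bare `except` matches → `collection.append('E')` → collection = ['V', 'E'].
4. finally always runs: `collection.append('Q')` → collection = ['V', 'E', 'Q'].
Result: ['V', 'E', 'Q']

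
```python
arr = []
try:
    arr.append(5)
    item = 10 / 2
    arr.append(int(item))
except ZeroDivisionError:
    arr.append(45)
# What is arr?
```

Step-by-step execution trace:
1. try: `arr.append(5)` → arr = [5].
2. `item = 10 / 2` → item = 5.0. No exception raised.
3. `arr.append(int(item))` → arr = [5, 5].
4. `except ZeroDivisionError` is skipped (no exception was raised).
Result: [5, 5]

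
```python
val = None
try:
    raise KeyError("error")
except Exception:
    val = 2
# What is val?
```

Step-by-step execution trace:
1. `raise KeyError(...)` raises KeyError.
2. `except Exception` matches (KeyError is a subclass of Exception) → val = 2.
Result: 2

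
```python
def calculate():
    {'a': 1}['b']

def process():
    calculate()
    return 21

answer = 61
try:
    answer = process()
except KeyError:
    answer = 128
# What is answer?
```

Step-by-step execution trace:
1. answer starts at 61.
2. try: `process()` calls `calculate()`.
3. `calculate()` evaluates `{'a': 1}['b']`, which raises KeyError; it propagates through process (uncaught).
4. `return 21` in process is not reached; the assignment to answer does not complete.
5. `except KeyError` matches → answer = 128.
Result: 128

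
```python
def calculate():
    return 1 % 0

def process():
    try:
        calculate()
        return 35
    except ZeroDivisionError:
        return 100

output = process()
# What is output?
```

Step-by-step execution trace:
1. `process()` calls `calculate()`.
2. `calculate()` evaluates `1 % 0`, which raises ZeroDivisionError; it propagates to the caller.
3. `return 35` is not reached.
4. `except ZeroDivisionError` in process matches → returns 100.
5. output = 100.
Result: 100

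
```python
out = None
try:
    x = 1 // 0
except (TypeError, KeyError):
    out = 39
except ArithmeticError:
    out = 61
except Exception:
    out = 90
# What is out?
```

Step-by-step execution trace:
1. `x = 1 // 0` raises ZeroDivisionError.
2. `except (TypeError, KeyError)` does not match ZeroDivisionError; skipped.
3. `except ArithmeticError` matches (ZeroDivisionError is a subclass of ArithmeticError) → out = 61.
4. `except Exception` is not reached.
Result: 61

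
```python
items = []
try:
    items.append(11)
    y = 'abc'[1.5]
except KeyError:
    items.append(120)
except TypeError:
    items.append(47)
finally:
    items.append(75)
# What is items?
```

Step-by-step execution trace:
1. try: `items.append(11)` → items = [11].
2. `y = 'abc'[1.5]` raises TypeError.
3. `except KeyError` does not match TypeError; skipped.
4. `except TypeError` matches → `items.append(47)` → items = [11, 47].
5. finally always runs: `items.append(75)` → items = [11, 47, 75].
Result: [11, 47, 75]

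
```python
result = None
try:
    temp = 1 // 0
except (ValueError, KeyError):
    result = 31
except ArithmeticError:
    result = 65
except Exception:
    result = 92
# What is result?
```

Step-by-step execution trace:
1. `temp = 1 // 0` raises ZeroDivisionError.
2. `except (ValueError, KeyError)` does not match ZeroDivisionError; skipped.
3. `except ArithmeticError` matches (ZeroDivisionError is a subclass of ArithmeticError) → result = 65.
4. `except Exception` is not reached.
Result: 65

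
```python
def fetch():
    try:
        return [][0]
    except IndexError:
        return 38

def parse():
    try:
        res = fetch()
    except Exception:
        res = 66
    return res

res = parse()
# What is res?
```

Step-by-step execution trace:
1. `parse()` calls `fetch()`.
2. In fetch: `[][0]` raises IndexError; `except IndexError` catches it → returns 38.
3. In parse: `res = fetch()` → res = 38. No exception reaches parse.
4. `except Exception` is skipped; parse returns 38.
5. res = 38.
Result: 38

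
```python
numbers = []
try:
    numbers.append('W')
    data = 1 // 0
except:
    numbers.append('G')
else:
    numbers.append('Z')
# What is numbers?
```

Step-by-step execution trace:
1. try: `numbers.append('W')` → numbers = ['W'].
2. `data = 1 // 0` raises ZeroDivisionError.
3. bare `except` matches → `numbers.append('G')` → numbers = ['W', 'G'].
4. `else` is skipped (an exception was raised).
Result: ['W', 'G']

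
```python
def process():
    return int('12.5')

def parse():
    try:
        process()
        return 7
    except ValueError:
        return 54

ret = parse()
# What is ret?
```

Step-by-step execution trace:
1. `parse()` calls `process()`.
2. `process()` evaluates `int('12.5')`, which raises ValueError; it propagates to the caller.
3. `return 7` is not reached.
4. `except ValueError` in parse matches → returns 54.
5. ret = 54.
Result: 54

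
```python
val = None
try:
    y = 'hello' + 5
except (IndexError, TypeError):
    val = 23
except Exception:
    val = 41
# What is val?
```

Step-by-step execution trace:
1. `y = 'hello' + 5` raises TypeError.
2. `except (IndexError, TypeError)` matches (TypeError is in the tuple) → val = 23.
3. `except Exception` is not reached.
Result: 23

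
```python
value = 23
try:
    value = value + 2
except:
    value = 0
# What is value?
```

Step-by-step execution trace:
1. value starts at 23.
2. try: `value = value + 2` → value = 25. No exception raised.
3. `except` is skipped.
Result: 25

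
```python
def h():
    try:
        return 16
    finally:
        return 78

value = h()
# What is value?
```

Step-by-step execution trace:
1. `h()` enters try: `return 16` sets pending return value 16.
2. Before returning, `finally: return 78` runs and overrides the pending return.
3. h() returns 78 → value = 78.
Result: 78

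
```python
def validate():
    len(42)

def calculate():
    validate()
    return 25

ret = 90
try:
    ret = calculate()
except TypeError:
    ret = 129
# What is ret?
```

Step-by-step execution trace:
1. ret starts at 90.
2. try: `calculate()` calls `validate()`.
3. `validate()` evaluates `len(42)`, which raises TypeError; it propagates through calculate (uncaught).
4. `return 25` in calculate is not reached; the assignment to ret does not complete.
5. `except TypeError` matches → ret = 129.
Result: 129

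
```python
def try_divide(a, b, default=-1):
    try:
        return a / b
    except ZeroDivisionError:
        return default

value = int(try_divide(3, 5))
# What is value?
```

Step-by-step execution trace:
1. `try_divide(3, 5)` enters try: `return 3 / 5` → returns 0.6. No exception raised.
2. `except ZeroDivisionError` is skipped.
3. `int(0.6)` → 0 → value = 0.
Result: 0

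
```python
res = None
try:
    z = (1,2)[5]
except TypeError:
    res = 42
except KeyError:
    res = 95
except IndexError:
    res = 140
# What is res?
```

Step-by-step execution trace:
1. `z = (1,2)[5]` raises IndexError.
2. `except TypeError` does not match IndexError; skipped.
3. `except KeyError` does not match IndexError; skipped.
4. `except IndexError` matches → res = 140.
Result: 140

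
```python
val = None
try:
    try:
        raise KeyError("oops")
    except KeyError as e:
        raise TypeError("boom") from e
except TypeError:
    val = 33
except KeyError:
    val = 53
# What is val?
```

Step-by-step execution trace:
1. Inner try raises KeyError; inner `except KeyError as e` catches it.
2. `raise TypeError(...) from e` raises TypeError (KeyError is attached as __cause__, but only TypeError is active).
3. Outer `except TypeError` matches → val = 33.
4. `except KeyError` is not reached.
Result: 33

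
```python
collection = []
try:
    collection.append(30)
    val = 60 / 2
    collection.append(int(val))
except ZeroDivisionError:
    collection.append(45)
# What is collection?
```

Step-by-step execution trace:
1. try: `collection.append(30)` → collection = [30].
2. `val = 60 / 2` → val = 30.0. No exception raised.
3. `collection.append(int(val))` → collection = [30, 30].
4. `except ZeroDivisionError` is skipped (no exception was raised).
Result: [30, 30]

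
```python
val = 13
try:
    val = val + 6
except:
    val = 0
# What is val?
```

Step-by-step execution trace:
1. val starts at 13.
2. try: `val = val + 6` → val = 19. No exception raised.
3. `except` is skipped.
Result: 19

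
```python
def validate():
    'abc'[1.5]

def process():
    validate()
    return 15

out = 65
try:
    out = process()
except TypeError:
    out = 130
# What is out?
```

Step-by-step execution trace:
1. out starts at 65.
2. try: `process()` calls `validate()`.
3. `validate()` evaluates `'abc'[1.5]`, which raises TypeError; it propagates through process (uncaught).
4. `return 15` in process is not reached; the assignment to out does not complete.
5. `except TypeError` matches → out = 130.
Result: 130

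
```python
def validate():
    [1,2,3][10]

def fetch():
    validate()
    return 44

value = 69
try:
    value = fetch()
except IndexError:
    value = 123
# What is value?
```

Step-by-step execution trace:
1. value starts at 69.
2. try: `fetch()` calls `validate()`.
3. `validate()` evaluates `[1,2,3][10]`, which raises IndexError; it propagates through fetch (uncaught).
4. `return 44` in fetch is not reached; the assignment to value does not complete.
5. `except IndexError` matches → value = 123.
Result: 123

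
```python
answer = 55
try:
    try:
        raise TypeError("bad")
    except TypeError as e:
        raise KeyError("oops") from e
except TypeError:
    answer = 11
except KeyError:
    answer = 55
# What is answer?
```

Step-by-step execution trace:
1. Inner try raises TypeError; inner `except TypeError as e` catches it.
2. `raise KeyError(...) from e` raises KeyError (TypeError is attached as __cause__, but only KeyError is active).
3. Outer `except TypeError` does not match KeyError; skipped.
4. Outer `except KeyError` matches → answer = 55.
Result: 55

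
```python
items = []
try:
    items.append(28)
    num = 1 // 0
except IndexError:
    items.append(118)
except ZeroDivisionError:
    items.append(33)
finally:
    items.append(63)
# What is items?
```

Step-by-step execution trace:
1. try: `items.append(28)` → items = [28].
2. `num = 1 // 0` raises ZeroDivisionError.
3. `except IndexError` does not match ZeroDivisionError; skipped.
4. `except ZeroDivisionError` matches → `items.append(33)` → items = [28, 33].
5. finally always runs: `items.append(63)` → items = [28, 33, 63].
Result: [28, 33, 63]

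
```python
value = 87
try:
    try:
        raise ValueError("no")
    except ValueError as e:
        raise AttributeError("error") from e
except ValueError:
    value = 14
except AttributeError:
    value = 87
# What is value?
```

Step-by-step execution trace:
1. Inner try raises ValueError; inner `except ValueError as e` catches it.
2. `raise AttributeError(...) from e` raises AttributeError (ValueError is attached as __cause__, but only AttributeError is active).
3. Outer `except ValueError` does not match AttributeError; skipped.
4. Outer `except AttributeError` matches → value = 87.
Result: 87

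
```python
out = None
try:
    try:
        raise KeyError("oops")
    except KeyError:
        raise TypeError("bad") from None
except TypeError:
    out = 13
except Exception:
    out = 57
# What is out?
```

Step-by-step execution trace:
1. Inner try raises KeyError; inner `except KeyError` catches it.
2. `raise TypeError(...) from None` raises TypeError (from None suppresses __context__, but the active exception is still TypeError).
3. Outer `except TypeError` matches → out = 13.
4. `except Exception` is not reached.
Result: 13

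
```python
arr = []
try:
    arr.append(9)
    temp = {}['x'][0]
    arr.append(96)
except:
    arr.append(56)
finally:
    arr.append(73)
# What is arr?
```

Step-by-step execution trace:
1. try: `arr.append(9)` → arr = [9].
2. `temp = {}['x'][0]` raises KeyError; `arr.append(96)` is not reached.
3. bare `except` matches → `arr.append(56)` → arr = [9, 56].
4. finally always runs: `arr.append(73)` → arr = [9, 56, 73].
Result: [9, 56, 73]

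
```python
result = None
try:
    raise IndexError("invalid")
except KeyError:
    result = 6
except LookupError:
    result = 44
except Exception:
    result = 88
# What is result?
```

Step-by-step execution trace:
1. `raise IndexError(...)` raises IndexError.
2. `except KeyError` does not match (IndexError is not a subclass of KeyError); skipped.
3. `except LookupError` matches (IndexError is a subclass of LookupError) → result = 44.
4. `except Exception` is not reached.
Result: 44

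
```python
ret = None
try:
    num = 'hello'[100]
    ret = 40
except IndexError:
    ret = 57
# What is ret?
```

Step-by-step execution trace:
1. `num = 'hello'[100]` raises IndexError.
2. `ret = 40` is not reached.
3. `except IndexError` matches → ret = 57.
Result: 57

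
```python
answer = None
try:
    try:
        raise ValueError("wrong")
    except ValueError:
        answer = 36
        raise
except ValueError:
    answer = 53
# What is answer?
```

Step-by-step execution trace:
1. Inner try: `raise ValueError("wrong")` raises ValueError.
2. Inner `except ValueError` matches → answer = 36.
3. bare `raise` re-raises the same ValueError.
4. Outer `except ValueError` matches → answer = 53.
Result: 53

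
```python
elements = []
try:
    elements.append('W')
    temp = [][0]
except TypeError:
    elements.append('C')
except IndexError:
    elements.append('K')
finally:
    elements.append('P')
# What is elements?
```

Step-by-step execution trace:
1. try: `elements.append('W')` → elements = ['W'].
2. `temp = [][0]` raises IndexError.
3. `except TypeError` does not match IndexError; skipped.
4. `except IndexError` matches → `elements.append('K')` → elements = ['W', 'K'].
5. finally always runs: `elements.append('P')` → elements = ['W', 'K', 'P'].
Result: ['W', 'K', 'P']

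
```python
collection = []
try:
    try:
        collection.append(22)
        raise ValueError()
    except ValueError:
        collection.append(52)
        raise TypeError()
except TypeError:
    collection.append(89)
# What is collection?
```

Step-by-step execution trace:
1. Inner try: `collection.append(22)` → collection = [22].
2. `raise ValueError()` raises ValueError.
3. Inner `except ValueError` matches → `collection.append(52)` → collection = [22, 52].
4. `raise TypeError()` raises TypeError; propagates to outer try.
5. Outer `except TypeError` matches → `collection.append(89)` → collection = [22, 52, 89].
Result: [22, 52, 89]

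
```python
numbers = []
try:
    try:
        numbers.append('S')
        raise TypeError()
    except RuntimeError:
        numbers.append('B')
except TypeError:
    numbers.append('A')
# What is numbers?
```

Step-by-step execution trace:
1. Inner try: `numbers.append('S')` → numbers = ['S'].
2. `raise TypeError()` raises TypeError.
3. Inner `except RuntimeError` does not match TypeError; exception propagates to outer try.
4. Outer `except TypeError` matches → `numbers.append('A')` → numbers = ['S', 'A'].
Result: ['S', 'A']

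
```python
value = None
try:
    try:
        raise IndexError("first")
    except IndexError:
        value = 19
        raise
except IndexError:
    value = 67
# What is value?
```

Step-by-step execution trace:
1. Inner try: `raise IndexError("first")` raises IndexError.
2. Inner `except IndexError` matches → value = 19.
3. bare `raise` re-raises the same IndexError.
4. Outer `except IndexError` matches → value = 67.
Result: 67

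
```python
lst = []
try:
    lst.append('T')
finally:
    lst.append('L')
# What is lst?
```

Step-by-step execution trace:
1. try: `lst.append('T')` → lst = ['T'].
2. The try body completes without raising.
3. finally always runs: `lst.append('L')` → lst = ['T', 'L'].
Result: ['T', 'L']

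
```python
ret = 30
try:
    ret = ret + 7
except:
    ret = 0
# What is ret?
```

Step-by-step execution trace:
1. ret starts at 30.
2. try: `ret = ret + 7` → ret = 37. No exception raised.
3. `except` is skipped.
Result: 37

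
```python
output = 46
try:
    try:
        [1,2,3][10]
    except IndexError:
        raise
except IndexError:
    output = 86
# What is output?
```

Step-by-step execution trace:
1. Inner try: `[1,2,3][10]` raises IndexError.
2. Inner `except IndexError` matches; bare `raise` re-raises the same IndexError.
3. Outer `except IndexError` matches → output = 86.
Result: 86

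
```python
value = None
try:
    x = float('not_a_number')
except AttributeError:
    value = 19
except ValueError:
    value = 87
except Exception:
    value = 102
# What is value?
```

Step-by-step execution trace:
1. `x = float('not_a_number')` raises ValueError.
2. `except AttributeError` does not match ValueError; skipped.
3. `except ValueError` matches → value = 87.
4. Remaining except clauses are skipped.
Result: 87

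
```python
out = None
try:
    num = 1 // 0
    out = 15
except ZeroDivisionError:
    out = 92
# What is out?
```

Step-by-step execution trace:
1. `num = 1 // 0` raises ZeroDivisionError.
2. `out = 15` is not reached.
3. `except ZeroDivisionError` matches → out = 92.
Result: 92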